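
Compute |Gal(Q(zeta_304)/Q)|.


|Gal(Q(zeta_304)/Q)| = phi(304)
= 144

144


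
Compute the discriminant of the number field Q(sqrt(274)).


For K = Q(sqrt(d)) with d squarefree: disc(K) = d if d = 1 mod 4, and disc(K) = 4d if d = 2 or 3 mod 4.
Here d = 274, and d mod 4 = 2.
d = 2 mod 4, not 1 (O_K = Z[sqrt(d)]), so disc(K) = 4d = 4 * (274) = 1096

1096


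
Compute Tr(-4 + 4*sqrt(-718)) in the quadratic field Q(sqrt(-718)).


Tr(a + b*sqrt(d)) = (a + b*sqrt(d)) + (a - b*sqrt(d)) = 2a
= 2 * (-4)
= -8

-8


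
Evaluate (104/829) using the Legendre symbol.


p = 829 is prime, so compute (104/829) with the reciprocity algorithm (Jacobi-symbol steps: pull out 2s via (2/n), flip via reciprocity, reduce):
  pull out 2: (2/829) = -1  (since 829 mod 8 = 5)
  pull out 2: (2/829) = -1  (since 829 mod 8 = 5)
  pull out 2: (2/829) = -1  (since 829 mod 8 = 5)
  reciprocity: (13/829) -> +(829/13)
  reduce: (10/13)
  pull out 2: (2/13) = -1  (since 13 mod 8 = 5)
  reciprocity: (5/13) -> +(13/5)
  reduce: (3/5)
  reciprocity: (3/5) -> +(5/3)
  reduce: (2/3)
  pull out 2: (2/3) = -1  (since 3 mod 8 = 3)
  (1/3) = 1
Product of signs = -1
(104/829) = -1

-1


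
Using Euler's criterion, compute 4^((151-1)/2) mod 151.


p = 151 is prime and the exponent is (p-1)/2 = 75, so by Euler's criterion 4^75 = (4/151) = +1 or -1 mod 151.
Compute by square-and-multiply:
  75 = 64 + 8 + 2 + 1 (binary 1001011)
  Repeated squaring mod 151: 4^1 = 4, 4^2 = 16, 4^4 = 105, 4^8 = 2, 4^16 = 4, 4^32 = 16, 4^64 = 105
  4^75 = 4^64 * 4^8 * 4^2 * 4^1 = 105 * 2 * 16 * 4 mod 151
    105 * 2 = 210 = 59 mod 151
    59 * 16 = 944 = 38 mod 151
    38 * 4 = 152 = 1 mod 151
  4^75 = 1 mod 151
Result 1: 4 is a quadratic residue mod 151.
4^75 mod 151 = 1

1


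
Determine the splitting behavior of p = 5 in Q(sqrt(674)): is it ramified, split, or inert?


K = Q(sqrt(674)). Since d mod 4 = 2, disc(K) = 2696.
Check p | disc: 2696 mod 5 = 1.
p does not divide disc. Compute Legendre symbol (d/p):
4^((5-1)/2) mod 5 = 1
(d/p) = 1, so p splits: (p) = P*P' with e=1, f=1, g=2.
Therefore p is split.

split


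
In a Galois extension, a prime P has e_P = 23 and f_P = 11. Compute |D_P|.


|D_P| = e * f
= 23 * 11
= 253

253


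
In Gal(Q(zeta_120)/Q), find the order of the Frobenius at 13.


The Frobenius at p in Gal(Q(zeta_n)/Q) = (Z/nZ)* is the class of p, so its order is ord_120(13), the smallest k >= 1 with 13^k = 1 mod 120.
n = 120 = 2^3 * 3 * 5, phi(120) = 32; the order divides phi(n).
Divisors of 32: 1, 2, 4, 8, 16, 32
Repeated squaring mod 120: 13^1 = 13, 13^2 = 49, 13^4 = 1, 13^8 = 1, 13^16 = 1, 13^32 = 1
Test divisors in increasing order:
  k=1: 13^1 = 13 mod 120
  k=2: 13^2 = 49 mod 120
  k=4: 13^4 = 1 mod 120  <- first divisor giving 1
Order = 4

4


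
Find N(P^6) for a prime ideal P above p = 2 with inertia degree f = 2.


N(P^a) = p^(a*f)
= 2^(6*2)
= 2^12
= 4096

4096


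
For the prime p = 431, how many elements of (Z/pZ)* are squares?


For prime p, the number of non-zero quadratic residues is (p-1)/2.
= (431-1)/2
= 215

215


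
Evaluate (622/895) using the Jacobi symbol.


Compute (622/895) via quadratic reciprocity:
  pull out 2: (2/895) = +1  (since 895 mod 8 = 7)
  reciprocity: (311/895) -> -(895/311)
  reduce: (273/311)
  reciprocity: (273/311) -> +(311/273)
  reduce: (38/273)
  pull out 2: (2/273) = +1  (since 273 mod 8 = 1)
  reciprocity: (19/273) -> +(273/19)
  reduce: (7/19)
  reciprocity: (7/19) -> -(19/7)
  reduce: (5/7)
  reciprocity: (5/7) -> +(7/5)
  reduce: (2/5)
  pull out 2: (2/5) = -1  (since 5 mod 8 = 5)
  (1/5) = 1
Product of signs = -1

-1


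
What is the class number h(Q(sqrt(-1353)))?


K = Q(sqrt(-1353)). d mod 4 = 3, so D = disc(K) = 4d = -5412
h(K) equals the number of primitive reduced positive-definite forms (a, b, c) = a*x^2 + b*x*y + c*y^2 with b^2 - 4ac = D,
where reduced means |b| <= a <= c, with b >= 0 whenever |b| = a or a = c, and primitive means gcd(a, b, c) = 1.
Reduced forces 3a^2 <= |D| = 5412, so 1 <= a <= 42; b must have the parity of D, and c = (b^2 - D)/(4a) must be an integer >= a.
Enumerate a = 1..42, b in [-a, a]:
  a=1: (1, 0, 1353)  [1]
  a=2: (2, 2, 677)  [1]
  a=3: (3, 0, 451)  [1]
  a=4..5: none
  a=6: (6, 6, 227)  [1]
  a=7..10: none
  a=11: (11, 0, 123)  [1]
  a=12: none
  a=13: (13, -10, 106), (13, 10, 106)  [2]
  a=14..21: none
  a=22: (22, 22, 67)  [1]
  a=23: (23, -4, 59), (23, 4, 59)  [2]
  a=24..25: none
  a=26: (26, -10, 53), (26, 10, 53)  [2]
  a=27..32: none
  a=33: (33, 0, 41)  [1]
  a=34..36: none
  a=37: (37, 8, 37)  [1]
  a=38: none
  a=39: (39, -36, 43), (39, 36, 43)  [2]
  a=40..42: none
Total reduced forms: 1 + 1 + 1 + 1 + 1 + 2 + 1 + 2 + 2 + 1 + 1 + 2 = 16
h = 16

16


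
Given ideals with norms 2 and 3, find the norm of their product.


N(IJ) = N(I) * N(J)
= 2 * 3
= 6

6


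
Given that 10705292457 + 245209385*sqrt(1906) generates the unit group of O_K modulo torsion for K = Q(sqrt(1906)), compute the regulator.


epsilon = 10705292457 + 245209385*sqrt(1906)
= 2.1411e+10
R = ln(2.1411e+10)
= 23.7872

23.7872


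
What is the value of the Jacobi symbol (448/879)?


Compute (448/879) via quadratic reciprocity:
  pull out 2: (2/879) = +1  (since 879 mod 8 = 7)
  pull out 2: (2/879) = +1  (since 879 mod 8 = 7)
  pull out 2: (2/879) = +1  (since 879 mod 8 = 7)
  pull out 2: (2/879) = +1  (since 879 mod 8 = 7)
  pull out 2: (2/879) = +1  (since 879 mod 8 = 7)
  pull out 2: (2/879) = +1  (since 879 mod 8 = 7)
  reciprocity: (7/879) -> -(879/7)
  reduce: (4/7)
  pull out 2: (2/7) = +1  (since 7 mod 8 = 7)
  pull out 2: (2/7) = +1  (since 7 mod 8 = 7)
  (1/7) = 1
Product of signs = -1

-1


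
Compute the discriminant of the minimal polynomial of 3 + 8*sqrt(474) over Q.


The element 3 + 8*sqrt(474) has minimal polynomial:
x^2 - 6*x - 30327
Discriminant = (-6)^2 - 4*(-30327)
= 36 + 121308
= 121344

121344


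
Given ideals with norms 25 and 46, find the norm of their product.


N(IJ) = N(I) * N(J)
= 25 * 46
= 1150

1150


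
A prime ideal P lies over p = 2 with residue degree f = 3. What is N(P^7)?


N(P^a) = p^(a*f)
= 2^(7*3)
= 2^21
= 2097152

2097152


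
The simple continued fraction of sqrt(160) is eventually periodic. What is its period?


Run the CF algorithm for sqrt(160).
a_0 = floor(sqrt(160)) = 12; set m_0=0, q_0=1.
Recurrence: m' = q*a - m,  q' = (d - m'^2)/q,  a' = floor((a_0 + m')/q').
  step 1: m=12, q=16, a=1
  step 2: m=4, q=9, a=1
  step 3: m=5, q=15, a=1
  step 4: m=10, q=4, a=5
  step 5: m=10, q=15, a=1
  step 6: m=5, q=9, a=1
  step 7: m=4, q=16, a=1
  step 8: m=12, q=1, a=24
a_8 = 2*a_0 = 24, so the period closes here.
sqrt(160) = [12; 1, 1, 1, 5, 1, 1, 1, 24]
Period length = 8

8


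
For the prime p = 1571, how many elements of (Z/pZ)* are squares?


For prime p, the number of non-zero quadratic residues is (p-1)/2.
= (1571-1)/2
= 785

785


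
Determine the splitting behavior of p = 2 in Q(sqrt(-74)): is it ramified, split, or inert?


K = Q(sqrt(-74)). Since d mod 4 = 2, disc(K) = -296.
Check p | disc: -296 mod 2 = 0.
p divides disc, so p ramifies: (p) = P^2 with e=2, f=1, g=1.
Therefore p is ramified.

ramified


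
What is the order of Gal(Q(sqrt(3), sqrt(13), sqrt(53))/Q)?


The 3 square roots of distinct primes are multiplicatively independent over Q,
so [K:Q] = 2^3 and Gal(K/Q) is isomorphic to (Z/2Z)^3.
|Gal| = 2^3 = 8

8


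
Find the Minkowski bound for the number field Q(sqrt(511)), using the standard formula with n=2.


d = 511, d mod 4 = 3, so disc(K) = 4d = 2044; |disc(K)| = 2044
Real quadratic field, so n = 2, s = r2 = 0, r1 = 2
M = (n!/n^n) * (4/pi)^s * sqrt(|disc(K)|) = (2!/2^2) * (4/pi)^0 * sqrt(2044)
= 0.5 * 1.000000 * 45.210618
= 22.6053

22.6053


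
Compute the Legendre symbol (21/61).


p = 61 is prime, so compute (21/61) with the reciprocity algorithm (Jacobi-symbol steps: pull out 2s via (2/n), flip via reciprocity, reduce):
  reciprocity: (21/61) -> +(61/21)
  reduce: (19/21)
  reciprocity: (19/21) -> +(21/19)
  reduce: (2/19)
  pull out 2: (2/19) = -1  (since 19 mod 8 = 3)
  (1/19) = 1
Product of signs = -1
(21/61) = -1

-1


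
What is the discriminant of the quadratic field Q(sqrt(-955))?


For K = Q(sqrt(d)) with d squarefree: disc(K) = d if d = 1 mod 4, and disc(K) = 4d if d = 2 or 3 mod 4.
Here d = -955, and d mod 4 = 1.
d = 1 mod 4 (O_K = Z[(1+sqrt(d))/2]), so disc(K) = d = -955

-955


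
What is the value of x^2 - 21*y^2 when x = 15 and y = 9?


x^2 - d*y^2
= 15^2 - 21*9^2
= 225 - 1701
= -1476

-1476


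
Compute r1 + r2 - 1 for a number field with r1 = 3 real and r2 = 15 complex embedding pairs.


By Dirichlet's unit theorem:
rank = r1 + r2 - 1
= 3 + 15 - 1
= 17

17


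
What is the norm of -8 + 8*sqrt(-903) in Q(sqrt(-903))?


N(a + b*sqrt(d)) = a^2 - d*b^2
= (-8)^2 - (-903)*(8)^2
= 64 + 57792
= 57856

57856


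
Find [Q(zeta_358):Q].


The degree equals Euler's totient phi(358).
358 = 2 * 179
phi(358) = 178

178


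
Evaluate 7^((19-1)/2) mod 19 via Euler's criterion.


p = 19 is prime and the exponent is (p-1)/2 = 9, so by Euler's criterion 7^9 = (7/19) = +1 or -1 mod 19.
Compute by square-and-multiply:
  9 = 8 + 1 (binary 1001)
  Repeated squaring mod 19: 7^1 = 7, 7^2 = 11, 7^4 = 7, 7^8 = 11
  7^9 = 7^8 * 7^1 = 11 * 7 mod 19
    11 * 7 = 77 = 1 mod 19
  7^9 = 1 mod 19
Result 1: 7 is a quadratic residue mod 19.
7^9 mod 19 = 1

1


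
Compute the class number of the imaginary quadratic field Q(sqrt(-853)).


K = Q(sqrt(-853)). d mod 4 = 3, so D = disc(K) = 4d = -3412
h(K) equals the number of primitive reduced positive-definite forms (a, b, c) = a*x^2 + b*x*y + c*y^2 with b^2 - 4ac = D,
where reduced means |b| <= a <= c, with b >= 0 whenever |b| = a or a = c, and primitive means gcd(a, b, c) = 1.
Reduced forces 3a^2 <= |D| = 3412, so 1 <= a <= 33; b must have the parity of D, and c = (b^2 - D)/(4a) must be an integer >= a.
Enumerate a = 1..33, b in [-a, a]:
  a=1: (1, 0, 853)  [1]
  a=2: (2, 2, 427)  [1]
  a=3..6: none
  a=7: (7, -2, 122), (7, 2, 122)  [2]
  a=8..10: none
  a=11: (11, -8, 79), (11, 8, 79)  [2]
  a=12..13: none
  a=14: (14, -2, 61), (14, 2, 61)  [2]
  a=15..21: none
  a=22: (22, -14, 41), (22, 14, 41)  [2]
  a=23..33: none
Total reduced forms: 1 + 1 + 2 + 2 + 2 + 2 = 10
h = 10

10


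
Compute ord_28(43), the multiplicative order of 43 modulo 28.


We want ord_28(43), the smallest k >= 1 with 43^k = 1 mod 28.
n = 28 = 2^2 * 7, phi(28) = 12; the order divides phi(n).
Divisors of 12: 1, 2, 3, 4, 6, 12
Repeated squaring mod 28: 43^1 = 15, 43^2 = 1, 43^4 = 1, 43^8 = 1
Test divisors in increasing order:
  k=1: 43^1 = 15 mod 28
  k=2: 43^2 = 1 mod 28  <- first divisor giving 1
Order = 2

2


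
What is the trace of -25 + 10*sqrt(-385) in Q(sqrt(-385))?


Tr(a + b*sqrt(d)) = (a + b*sqrt(d)) + (a - b*sqrt(d)) = 2a
= 2 * (-25)
= -50

-50


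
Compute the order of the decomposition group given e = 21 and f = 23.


|D_P| = e * f
= 21 * 23
= 483

483


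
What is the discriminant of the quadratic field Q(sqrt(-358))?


For K = Q(sqrt(d)) with d squarefree: disc(K) = d if d = 1 mod 4, and disc(K) = 4d if d = 2 or 3 mod 4.
Here d = -358, and d mod 4 = 2.
d = 2 mod 4, not 1 (O_K = Z[sqrt(d)]), so disc(K) = 4d = 4 * (-358) = -1432

-1432


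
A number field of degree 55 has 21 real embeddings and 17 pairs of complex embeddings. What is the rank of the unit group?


By Dirichlet's unit theorem:
rank = r1 + r2 - 1
= 21 + 17 - 1
= 37

37


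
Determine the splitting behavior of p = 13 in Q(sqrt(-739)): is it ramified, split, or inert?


K = Q(sqrt(-739)). Since d mod 4 = 1, disc(K) = -739.
Check p | disc: -739 mod 13 = 2.
p does not divide disc. Compute Legendre symbol (d/p):
2^((13-1)/2) mod 13 = -1
(d/p) = -1, so p is inert: (p) stays prime with e=1, f=2, g=1.
Therefore p is inert.

inert


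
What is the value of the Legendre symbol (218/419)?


p = 419 is prime, so compute (218/419) with the reciprocity algorithm (Jacobi-symbol steps: pull out 2s via (2/n), flip via reciprocity, reduce):
  pull out 2: (2/419) = -1  (since 419 mod 8 = 3)
  reciprocity: (109/419) -> +(419/109)
  reduce: (92/109)
  pull out 2: (2/109) = -1  (since 109 mod 8 = 5)
  pull out 2: (2/109) = -1  (since 109 mod 8 = 5)
  reciprocity: (23/109) -> +(109/23)
  reduce: (17/23)
  reciprocity: (17/23) -> +(23/17)
  reduce: (6/17)
  pull out 2: (2/17) = +1  (since 17 mod 8 = 1)
  reciprocity: (3/17) -> +(17/3)
  reduce: (2/3)
  pull out 2: (2/3) = -1  (since 3 mod 8 = 3)
  (1/3) = 1
Product of signs = 1
(218/419) = 1

1


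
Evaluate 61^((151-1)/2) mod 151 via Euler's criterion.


p = 151 is prime and the exponent is (p-1)/2 = 75, so by Euler's criterion 61^75 = (61/151) = +1 or -1 mod 151.
Compute by square-and-multiply:
  75 = 64 + 8 + 2 + 1 (binary 1001011)
  Repeated squaring mod 151: 61^1 = 61, 61^2 = 97, 61^4 = 47, 61^8 = 95, 61^16 = 116, 61^32 = 17, 61^64 = 138
  61^75 = 61^64 * 61^8 * 61^2 * 61^1 = 138 * 95 * 97 * 61 mod 151
    138 * 95 = 13110 = 124 mod 151
    124 * 97 = 12028 = 99 mod 151
    99 * 61 = 6039 = 150 mod 151
  61^75 = 150 mod 151
Result 150 = p - 1 = -1 mod 151: 61 is a quadratic non-residue mod 151. As a residue in [0, p-1] the value is 150.
61^75 mod 151 = 150

150


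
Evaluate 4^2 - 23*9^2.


x^2 - d*y^2
= 4^2 - 23*9^2
= 16 - 1863
= -1847

-1847


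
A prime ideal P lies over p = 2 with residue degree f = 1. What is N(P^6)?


N(P^a) = p^(a*f)
= 2^(6*1)
= 2^6
= 64

64


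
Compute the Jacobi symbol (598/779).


Compute (598/779) via quadratic reciprocity:
  pull out 2: (2/779) = -1  (since 779 mod 8 = 3)
  reciprocity: (299/779) -> -(779/299)
  reduce: (181/299)
  reciprocity: (181/299) -> +(299/181)
  reduce: (118/181)
  pull out 2: (2/181) = -1  (since 181 mod 8 = 5)
  reciprocity: (59/181) -> +(181/59)
  reduce: (4/59)
  pull out 2: (2/59) = -1  (since 59 mod 8 = 3)
  pull out 2: (2/59) = -1  (since 59 mod 8 = 3)
  (1/59) = 1
Product of signs = -1

-1


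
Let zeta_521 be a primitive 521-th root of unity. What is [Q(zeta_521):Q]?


The degree equals Euler's totient phi(521).
521 = 521
phi(521) = 520

520


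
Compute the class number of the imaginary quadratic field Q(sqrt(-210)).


K = Q(sqrt(-210)). d mod 4 = 2, so D = disc(K) = 4d = -840
h(K) equals the number of primitive reduced positive-definite forms (a, b, c) = a*x^2 + b*x*y + c*y^2 with b^2 - 4ac = D,
where reduced means |b| <= a <= c, with b >= 0 whenever |b| = a or a = c, and primitive means gcd(a, b, c) = 1.
Reduced forces 3a^2 <= |D| = 840, so 1 <= a <= 16; b must have the parity of D, and c = (b^2 - D)/(4a) must be an integer >= a.
Enumerate a = 1..16, b in [-a, a]:
  a=1: (1, 0, 210)  [1]
  a=2: (2, 0, 105)  [1]
  a=3: (3, 0, 70)  [1]
  a=4: none
  a=5: (5, 0, 42)  [1]
  a=6: (6, 0, 35)  [1]
  a=7: (7, 0, 30)  [1]
  a=8..9: none
  a=10: (10, 0, 21)  [1]
  a=11..13: none
  a=14: (14, 0, 15)  [1]
  a=15..16: none
Total reduced forms: 1 + 1 + 1 + 1 + 1 + 1 + 1 + 1 = 8
h = 8

8


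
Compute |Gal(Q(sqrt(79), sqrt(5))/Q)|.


The 2 square roots of distinct primes are multiplicatively independent over Q,
so [K:Q] = 2^2 and Gal(K/Q) is isomorphic to (Z/2Z)^2.
|Gal| = 2^2 = 4

4


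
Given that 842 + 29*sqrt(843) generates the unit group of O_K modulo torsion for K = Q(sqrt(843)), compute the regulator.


epsilon = 842 + 29*sqrt(843)
= 1683.9994
R = ln(1683.9994)
= 7.4289

7.4289


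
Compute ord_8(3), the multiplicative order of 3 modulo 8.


We want ord_8(3), the smallest k >= 1 with 3^k = 1 mod 8.
n = 8 = 2^3, phi(8) = 4; the order divides phi(n).
Divisors of 4: 1, 2, 4
Repeated squaring mod 8: 3^1 = 3, 3^2 = 1, 3^4 = 1
Test divisors in increasing order:
  k=1: 3^1 = 3 mod 8
  k=2: 3^2 = 1 mod 8  <- first divisor giving 1
Order = 2

2


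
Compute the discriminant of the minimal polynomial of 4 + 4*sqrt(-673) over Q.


The element 4 + 4*sqrt(-673) has minimal polynomial:
x^2 - 8*x + 10784
Discriminant = (-8)^2 - 4*(10784)
= 64 - 43136
= -43072

-43072


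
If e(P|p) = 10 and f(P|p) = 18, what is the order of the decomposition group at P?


|D_P| = e * f
= 10 * 18
= 180

180


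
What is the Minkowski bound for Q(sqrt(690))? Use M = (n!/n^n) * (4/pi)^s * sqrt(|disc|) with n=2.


d = 690, d mod 4 = 2, so disc(K) = 4d = 2760; |disc(K)| = 2760
Real quadratic field, so n = 2, s = r2 = 0, r1 = 2
M = (n!/n^n) * (4/pi)^s * sqrt(|disc(K)|) = (2!/2^2) * (4/pi)^0 * sqrt(2760)
= 0.5 * 1.000000 * 52.535702
= 26.2679

26.2679


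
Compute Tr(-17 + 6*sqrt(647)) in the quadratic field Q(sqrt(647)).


Tr(a + b*sqrt(d)) = (a + b*sqrt(d)) + (a - b*sqrt(d)) = 2a
= 2 * (-17)
= -34

-34


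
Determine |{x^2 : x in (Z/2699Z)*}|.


For prime p, the number of non-zero quadratic residues is (p-1)/2.
= (2699-1)/2
= 1349

1349


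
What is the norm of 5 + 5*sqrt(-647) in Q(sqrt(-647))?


N(a + b*sqrt(d)) = a^2 - d*b^2
= (5)^2 - (-647)*(5)^2
= 25 + 16175
= 16200

16200


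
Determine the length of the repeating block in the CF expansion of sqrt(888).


Run the CF algorithm for sqrt(888).
a_0 = floor(sqrt(888)) = 29; set m_0=0, q_0=1.
Recurrence: m' = q*a - m,  q' = (d - m'^2)/q,  a' = floor((a_0 + m')/q').
  step 1: m=29, q=47, a=1
  step 2: m=18, q=12, a=3
  step 3: m=18, q=47, a=1
  step 4: m=29, q=1, a=58
a_4 = 2*a_0 = 58, so the period closes here.
sqrt(888) = [29; 1, 3, 1, 58]
Period length = 4

4


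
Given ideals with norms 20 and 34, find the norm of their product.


N(IJ) = N(I) * N(J)
= 20 * 34
= 680

680


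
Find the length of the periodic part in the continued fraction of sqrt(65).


Run the CF algorithm for sqrt(65).
a_0 = floor(sqrt(65)) = 8; set m_0=0, q_0=1.
Recurrence: m' = q*a - m,  q' = (d - m'^2)/q,  a' = floor((a_0 + m')/q').
  step 1: m=8, q=1, a=16
a_1 = 2*a_0 = 16, so the period closes here.
sqrt(65) = [8; 16]
Period length = 1

1


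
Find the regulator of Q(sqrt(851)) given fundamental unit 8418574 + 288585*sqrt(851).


epsilon = 8418574 + 288585*sqrt(851)
= 1.6837e+07
R = ln(1.6837e+07)
= 16.6391

16.6391


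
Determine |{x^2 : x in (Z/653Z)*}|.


For prime p, the number of non-zero quadratic residues is (p-1)/2.
= (653-1)/2
= 326

326


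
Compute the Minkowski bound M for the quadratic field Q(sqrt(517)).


d = 517, d mod 4 = 1, so disc(K) = d = 517; |disc(K)| = 517
Real quadratic field, so n = 2, s = r2 = 0, r1 = 2
M = (n!/n^n) * (4/pi)^s * sqrt(|disc(K)|) = (2!/2^2) * (4/pi)^0 * sqrt(517)
= 0.5 * 1.000000 * 22.737634
= 11.3688

11.3688


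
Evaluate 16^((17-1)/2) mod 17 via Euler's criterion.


p = 17 is prime and the exponent is (p-1)/2 = 8, so by Euler's criterion 16^8 = (16/17) = +1 or -1 mod 17.
Compute by square-and-multiply:
  8 = 8 (binary 1000)
  Repeated squaring mod 17: 16^1 = 16, 16^2 = 1, 16^4 = 1, 16^8 = 1
  16^8 = 1 mod 17
Result 1: 16 is a quadratic residue mod 17.
16^8 mod 17 = 1

1


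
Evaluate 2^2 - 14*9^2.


x^2 - d*y^2
= 2^2 - 14*9^2
= 4 - 1134
= -1130

-1130


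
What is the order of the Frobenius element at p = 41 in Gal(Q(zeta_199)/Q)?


The Frobenius at p in Gal(Q(zeta_n)/Q) = (Z/nZ)* is the class of p, so its order is ord_199(41), the smallest k >= 1 with 41^k = 1 mod 199.
n = 199 = 199, phi(199) = 198; the order divides phi(n).
Divisors of 198: 1, 2, 3, 6, 9, 11, 18, 22, 33, 66, 99, 198
Repeated squaring mod 199: 41^1 = 41, 41^2 = 89, 41^4 = 160, 41^8 = 128, 41^16 = 66, 41^32 = 177, 41^64 = 86, 41^128 = 33
Test divisors in increasing order:
  k=1: 41^1 = 41 mod 199
  k=2: 41^2 = 89 mod 199
  k=3: 41^3 = 89 * 41 = 67 mod 199
  k=6: 41^6 = 160 * 89 = 111 mod 199
  k=9: 41^9 = 128 * 41 = 74 mod 199
  k=11: 41^11 = 128 * 89 * 41 = 19 mod 199
  k=18: 41^18 = 66 * 89 = 103 mod 199
  k=22: 41^22 = 66 * 160 * 89 = 162 mod 199
  k=33: 41^33 = 177 * 41 = 93 mod 199
  k=66: 41^66 = 86 * 89 = 92 mod 199
  k=99: 41^99 = 86 * 177 * 89 * 41 = 198 mod 199
  k=198: 41^198 = 33 * 86 * 160 * 89 = 1 mod 199  <- first divisor giving 1
Order = 198

198


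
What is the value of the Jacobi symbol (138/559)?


Compute (138/559) via quadratic reciprocity:
  pull out 2: (2/559) = +1  (since 559 mod 8 = 7)
  reciprocity: (69/559) -> +(559/69)
  reduce: (7/69)
  reciprocity: (7/69) -> +(69/7)
  reduce: (6/7)
  pull out 2: (2/7) = +1  (since 7 mod 8 = 7)
  reciprocity: (3/7) -> -(7/3)
  reduce: (1/3)
  (1/3) = 1
Product of signs = -1

-1


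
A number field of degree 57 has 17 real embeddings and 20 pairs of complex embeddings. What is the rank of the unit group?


By Dirichlet's unit theorem:
rank = r1 + r2 - 1
= 17 + 20 - 1
= 36

36


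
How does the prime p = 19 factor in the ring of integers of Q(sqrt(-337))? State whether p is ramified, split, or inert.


K = Q(sqrt(-337)). Since d mod 4 = 3, disc(K) = -1348.
Check p | disc: -1348 mod 19 = 1.
p does not divide disc. Compute Legendre symbol (d/p):
5^((19-1)/2) mod 19 = 1
(d/p) = 1, so p splits: (p) = P*P' with e=1, f=1, g=2.
Therefore p is split.

split


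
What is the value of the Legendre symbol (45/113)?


p = 113 is prime, so compute (45/113) with the reciprocity algorithm (Jacobi-symbol steps: pull out 2s via (2/n), flip via reciprocity, reduce):
  reciprocity: (45/113) -> +(113/45)
  reduce: (23/45)
  reciprocity: (23/45) -> +(45/23)
  reduce: (22/23)
  pull out 2: (2/23) = +1  (since 23 mod 8 = 7)
  reciprocity: (11/23) -> -(23/11)
  reduce: (1/11)
  (1/11) = 1
Product of signs = -1
(45/113) = -1

-1


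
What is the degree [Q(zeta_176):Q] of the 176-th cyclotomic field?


The degree equals Euler's totient phi(176).
176 = 2^4 * 11
phi(176) = 80

80


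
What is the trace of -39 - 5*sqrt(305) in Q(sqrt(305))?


Tr(a + b*sqrt(d)) = (a + b*sqrt(d)) + (a - b*sqrt(d)) = 2a
= 2 * (-39)
= -78

-78


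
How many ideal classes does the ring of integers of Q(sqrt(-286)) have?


K = Q(sqrt(-286)). d mod 4 = 2, so D = disc(K) = 4d = -1144
h(K) equals the number of primitive reduced positive-definite forms (a, b, c) = a*x^2 + b*x*y + c*y^2 with b^2 - 4ac = D,
where reduced means |b| <= a <= c, with b >= 0 whenever |b| = a or a = c, and primitive means gcd(a, b, c) = 1.
Reduced forces 3a^2 <= |D| = 1144, so 1 <= a <= 19; b must have the parity of D, and c = (b^2 - D)/(4a) must be an integer >= a.
Enumerate a = 1..19, b in [-a, a]:
  a=1: (1, 0, 286)  [1]
  a=2: (2, 0, 143)  [1]
  a=3..4: none
  a=5: (5, -4, 58), (5, 4, 58)  [2]
  a=6: none
  a=7: (7, -2, 41), (7, 2, 41)  [2]
  a=8..9: none
  a=10: (10, -4, 29), (10, 4, 29)  [2]
  a=11: (11, 0, 26)  [1]
  a=12: none
  a=13: (13, 0, 22)  [1]
  a=14: (14, -12, 23), (14, 12, 23)  [2]
  a=15..19: none
Total reduced forms: 1 + 1 + 2 + 2 + 2 + 1 + 1 + 2 = 12
h = 12

12


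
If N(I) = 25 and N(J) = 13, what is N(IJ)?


N(IJ) = N(I) * N(J)
= 25 * 13
= 325

325


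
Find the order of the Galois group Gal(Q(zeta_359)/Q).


|Gal(Q(zeta_359)/Q)| = phi(359)
= 358

358


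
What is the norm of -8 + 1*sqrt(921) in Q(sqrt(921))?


N(a + b*sqrt(d)) = a^2 - d*b^2
= (-8)^2 - (921)*(1)^2
= 64 - 921
= -857

-857


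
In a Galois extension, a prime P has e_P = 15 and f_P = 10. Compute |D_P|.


|D_P| = e * f
= 15 * 10
= 150

150


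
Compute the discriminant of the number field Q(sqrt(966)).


For K = Q(sqrt(d)) with d squarefree: disc(K) = d if d = 1 mod 4, and disc(K) = 4d if d = 2 or 3 mod 4.
Here d = 966, and d mod 4 = 2.
d = 2 mod 4, not 1 (O_K = Z[sqrt(d)]), so disc(K) = 4d = 4 * (966) = 3864

3864


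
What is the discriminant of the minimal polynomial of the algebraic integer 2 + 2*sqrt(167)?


The element 2 + 2*sqrt(167) has minimal polynomial:
x^2 - 4*x - 664
Discriminant = (-4)^2 - 4*(-664)
= 16 + 2656
= 2672

2672


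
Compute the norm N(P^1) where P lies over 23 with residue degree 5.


N(P^a) = p^(a*f)
= 23^(1*5)
= 23^5
= 6436343

6436343


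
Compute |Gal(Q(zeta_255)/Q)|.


|Gal(Q(zeta_255)/Q)| = phi(255)
= 128

128


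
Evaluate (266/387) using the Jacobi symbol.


Compute (266/387) via quadratic reciprocity:
  pull out 2: (2/387) = -1  (since 387 mod 8 = 3)
  reciprocity: (133/387) -> +(387/133)
  reduce: (121/133)
  reciprocity: (121/133) -> +(133/121)
  reduce: (12/121)
  pull out 2: (2/121) = +1  (since 121 mod 8 = 1)
  pull out 2: (2/121) = +1  (since 121 mod 8 = 1)
  reciprocity: (3/121) -> +(121/3)
  reduce: (1/3)
  (1/3) = 1
Product of signs = -1

-1


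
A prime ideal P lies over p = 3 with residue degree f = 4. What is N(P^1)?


N(P^a) = p^(a*f)
= 3^(1*4)
= 3^4
= 81

81


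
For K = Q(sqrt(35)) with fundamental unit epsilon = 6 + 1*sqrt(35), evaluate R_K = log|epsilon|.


epsilon = 6 + 1*sqrt(35)
= 11.9161
R = ln(11.9161)
= 2.4779

2.4779


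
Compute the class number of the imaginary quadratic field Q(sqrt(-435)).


K = Q(sqrt(-435)). d mod 4 = 1, so D = disc(K) = d = -435
h(K) equals the number of primitive reduced positive-definite forms (a, b, c) = a*x^2 + b*x*y + c*y^2 with b^2 - 4ac = D,
where reduced means |b| <= a <= c, with b >= 0 whenever |b| = a or a = c, and primitive means gcd(a, b, c) = 1.
Reduced forces 3a^2 <= |D| = 435, so 1 <= a <= 12; b must have the parity of D, and c = (b^2 - D)/(4a) must be an integer >= a.
Enumerate a = 1..12, b in [-a, a]:
  a=1: (1, 1, 109)  [1]
  a=2: none
  a=3: (3, 3, 37)  [1]
  a=4: none
  a=5: (5, 5, 23)  [1]
  a=6..10: none
  a=11: (11, 7, 11)  [1]
  a=12: none
Total reduced forms: 1 + 1 + 1 + 1 = 4
h = 4

4


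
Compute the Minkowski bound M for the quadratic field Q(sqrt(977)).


d = 977, d mod 4 = 1, so disc(K) = d = 977; |disc(K)| = 977
Real quadratic field, so n = 2, s = r2 = 0, r1 = 2
M = (n!/n^n) * (4/pi)^s * sqrt(|disc(K)|) = (2!/2^2) * (4/pi)^0 * sqrt(977)
= 0.5 * 1.000000 * 31.256999
= 15.6285

15.6285


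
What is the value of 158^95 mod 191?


p = 191 is prime and the exponent is (p-1)/2 = 95, so by Euler's criterion 158^95 = (158/191) = +1 or -1 mod 191.
Compute by square-and-multiply:
  95 = 64 + 16 + 8 + 4 + 2 + 1 (binary 1011111)
  Repeated squaring mod 191: 158^1 = 158, 158^2 = 134, 158^4 = 2, 158^8 = 4, 158^16 = 16, 158^32 = 65, 158^64 = 23
  158^95 = 158^64 * 158^16 * 158^8 * 158^4 * 158^2 * 158^1 = 23 * 16 * 4 * 2 * 134 * 158 mod 191
    23 * 16 = 368 = 177 mod 191
    177 * 4 = 708 = 135 mod 191
    135 * 2 = 270 = 79 mod 191
    79 * 134 = 10586 = 81 mod 191
    81 * 158 = 12798 = 1 mod 191
  158^95 = 1 mod 191
Result 1: 158 is a quadratic residue mod 191.
158^95 mod 191 = 1

1


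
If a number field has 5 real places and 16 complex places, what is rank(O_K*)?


By Dirichlet's unit theorem:
rank = r1 + r2 - 1
= 5 + 16 - 1
= 20

20


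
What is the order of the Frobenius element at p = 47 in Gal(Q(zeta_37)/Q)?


The Frobenius at p in Gal(Q(zeta_n)/Q) = (Z/nZ)* is the class of p, so its order is ord_37(47), the smallest k >= 1 with 47^k = 1 mod 37.
n = 37 = 37, phi(37) = 36; the order divides phi(n).
Divisors of 36: 1, 2, 3, 4, 6, 9, 12, 18, 36
Repeated squaring mod 37: 47^1 = 10, 47^2 = 26, 47^4 = 10, 47^8 = 26, 47^16 = 10, 47^32 = 26
Test divisors in increasing order:
  k=1: 47^1 = 10 mod 37
  k=2: 47^2 = 26 mod 37
  k=3: 47^3 = 26 * 10 = 1 mod 37  <- first divisor giving 1
Order = 3

3


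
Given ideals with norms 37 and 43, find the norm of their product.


N(IJ) = N(I) * N(J)
= 37 * 43
= 1591

1591


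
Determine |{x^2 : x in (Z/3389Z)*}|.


For prime p, the number of non-zero quadratic residues is (p-1)/2.
= (3389-1)/2
= 1694

1694


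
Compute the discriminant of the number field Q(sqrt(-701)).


For K = Q(sqrt(d)) with d squarefree: disc(K) = d if d = 1 mod 4, and disc(K) = 4d if d = 2 or 3 mod 4.
Here d = -701, and d mod 4 = 3.
d = 3 mod 4, not 1 (O_K = Z[sqrt(d)]), so disc(K) = 4d = 4 * (-701) = -2804

-2804


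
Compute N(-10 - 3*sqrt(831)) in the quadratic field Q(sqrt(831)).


N(a + b*sqrt(d)) = a^2 - d*b^2
= (-10)^2 - (831)*(-3)^2
= 100 - 7479
= -7379

-7379


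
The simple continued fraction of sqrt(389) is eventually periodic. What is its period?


Run the CF algorithm for sqrt(389).
a_0 = floor(sqrt(389)) = 19; set m_0=0, q_0=1.
Recurrence: m' = q*a - m,  q' = (d - m'^2)/q,  a' = floor((a_0 + m')/q').
  step 1: m=19, q=28, a=1
  step 2: m=9, q=11, a=2
  step 3: m=13, q=20, a=1
  step 4: m=7, q=17, a=1
  step 5: m=10, q=17, a=1
  step 6: m=7, q=20, a=1
  step 7: m=13, q=11, a=2
  step 8: m=9, q=28, a=1
  step 9: m=19, q=1, a=38
a_9 = 2*a_0 = 38, so the period closes here.
sqrt(389) = [19; 1, 2, 1, 1, 1, 1, 2, 1, 38]
Period length = 9

9


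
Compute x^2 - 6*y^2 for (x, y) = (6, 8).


x^2 - d*y^2
= 6^2 - 6*8^2
= 36 - 384
= -348

-348


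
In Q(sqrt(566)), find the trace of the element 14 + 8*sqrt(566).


Tr(a + b*sqrt(d)) = (a + b*sqrt(d)) + (a - b*sqrt(d)) = 2a
= 2 * (14)
= 28

28


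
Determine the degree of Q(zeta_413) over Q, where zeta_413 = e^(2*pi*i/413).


The degree equals Euler's totient phi(413).
413 = 7 * 59
phi(413) = 348

348


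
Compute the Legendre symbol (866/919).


p = 919 is prime, so compute (866/919) with the reciprocity algorithm (Jacobi-symbol steps: pull out 2s via (2/n), flip via reciprocity, reduce):
  pull out 2: (2/919) = +1  (since 919 mod 8 = 7)
  reciprocity: (433/919) -> +(919/433)
  reduce: (53/433)
  reciprocity: (53/433) -> +(433/53)
  reduce: (9/53)
  reciprocity: (9/53) -> +(53/9)
  reduce: (8/9)
  pull out 2: (2/9) = +1  (since 9 mod 8 = 1)
  pull out 2: (2/9) = +1  (since 9 mod 8 = 1)
  pull out 2: (2/9) = +1  (since 9 mod 8 = 1)
  (1/9) = 1
Product of signs = 1
(866/919) = 1

1


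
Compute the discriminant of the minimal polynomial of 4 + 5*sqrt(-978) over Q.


The element 4 + 5*sqrt(-978) has minimal polynomial:
x^2 - 8*x + 24466
Discriminant = (-8)^2 - 4*(24466)
= 64 - 97864
= -97800

-97800


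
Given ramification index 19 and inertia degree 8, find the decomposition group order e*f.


|D_P| = e * f
= 19 * 8
= 152

152


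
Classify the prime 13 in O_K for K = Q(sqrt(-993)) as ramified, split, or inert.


K = Q(sqrt(-993)). Since d mod 4 = 3, disc(K) = -3972.
Check p | disc: -3972 mod 13 = 6.
p does not divide disc. Compute Legendre symbol (d/p):
8^((13-1)/2) mod 13 = -1
(d/p) = -1, so p is inert: (p) stays prime with e=1, f=2, g=1.
Therefore p is inert.

inert


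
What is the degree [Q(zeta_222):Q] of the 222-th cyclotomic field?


The degree equals Euler's totient phi(222).
222 = 2 * 3 * 37
phi(222) = 72

72


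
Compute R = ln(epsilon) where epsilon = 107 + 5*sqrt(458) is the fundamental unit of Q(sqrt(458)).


epsilon = 107 + 5*sqrt(458)
= 214.0047
R = ln(214.0047)
= 5.3660

5.3660


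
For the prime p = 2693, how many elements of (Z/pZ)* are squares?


For prime p, the number of non-zero quadratic residues is (p-1)/2.
= (2693-1)/2
= 1346

1346


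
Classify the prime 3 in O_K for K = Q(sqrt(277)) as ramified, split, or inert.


K = Q(sqrt(277)). Since d mod 4 = 1, disc(K) = 277.
Check p | disc: 277 mod 3 = 1.
p does not divide disc. Compute Legendre symbol (d/p):
1^((3-1)/2) mod 3 = 1
(d/p) = 1, so p splits: (p) = P*P' with e=1, f=1, g=2.
Therefore p is split.

split


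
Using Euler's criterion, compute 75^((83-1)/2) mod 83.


p = 83 is prime and the exponent is (p-1)/2 = 41, so by Euler's criterion 75^41 = (75/83) = +1 or -1 mod 83.
Compute by square-and-multiply:
  41 = 32 + 8 + 1 (binary 101001)
  Repeated squaring mod 83: 75^1 = 75, 75^2 = 64, 75^4 = 29, 75^8 = 11, 75^16 = 38, 75^32 = 33
  75^41 = 75^32 * 75^8 * 75^1 = 33 * 11 * 75 mod 83
    33 * 11 = 363 = 31 mod 83
    31 * 75 = 2325 = 1 mod 83
  75^41 = 1 mod 83
Result 1: 75 is a quadratic residue mod 83.
75^41 mod 83 = 1

1


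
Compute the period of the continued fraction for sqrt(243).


Run the CF algorithm for sqrt(243).
a_0 = floor(sqrt(243)) = 15; set m_0=0, q_0=1.
Recurrence: m' = q*a - m,  q' = (d - m'^2)/q,  a' = floor((a_0 + m')/q').
  step 1: m=15, q=18, a=1
  step 2: m=3, q=13, a=1
  step 3: m=10, q=11, a=2
  step 4: m=12, q=9, a=3
  step 5: m=15, q=2, a=15
  step 6: m=15, q=9, a=3
  step 7: m=12, q=11, a=2
  step 8: m=10, q=13, a=1
  step 9: m=3, q=18, a=1
  step 10: m=15, q=1, a=30
a_10 = 2*a_0 = 30, so the period closes here.
sqrt(243) = [15; 1, 1, 2, 3, 15, 3, 2, 1, 1, 30]
Period length = 10

10


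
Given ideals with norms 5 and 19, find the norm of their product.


N(IJ) = N(I) * N(J)
= 5 * 19
= 95

95


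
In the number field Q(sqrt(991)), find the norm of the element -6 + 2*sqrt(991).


N(a + b*sqrt(d)) = a^2 - d*b^2
= (-6)^2 - (991)*(2)^2
= 36 - 3964
= -3928

-3928


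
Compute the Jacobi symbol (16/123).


Compute (16/123) via quadratic reciprocity:
  pull out 2: (2/123) = -1  (since 123 mod 8 = 3)
  pull out 2: (2/123) = -1  (since 123 mod 8 = 3)
  pull out 2: (2/123) = -1  (since 123 mod 8 = 3)
  pull out 2: (2/123) = -1  (since 123 mod 8 = 3)
  (1/123) = 1
Product of signs = 1

1


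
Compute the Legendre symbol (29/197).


p = 197 is prime, so compute (29/197) with the reciprocity algorithm (Jacobi-symbol steps: pull out 2s via (2/n), flip via reciprocity, reduce):
  reciprocity: (29/197) -> +(197/29)
  reduce: (23/29)
  reciprocity: (23/29) -> +(29/23)
  reduce: (6/23)
  pull out 2: (2/23) = +1  (since 23 mod 8 = 7)
  reciprocity: (3/23) -> -(23/3)
  reduce: (2/3)
  pull out 2: (2/3) = -1  (since 3 mod 8 = 3)
  (1/3) = 1
Product of signs = 1
(29/197) = 1

1


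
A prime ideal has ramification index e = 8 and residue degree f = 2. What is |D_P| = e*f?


|D_P| = e * f
= 8 * 2
= 16

16


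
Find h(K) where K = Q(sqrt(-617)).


K = Q(sqrt(-617)). d mod 4 = 3, so D = disc(K) = 4d = -2468
h(K) equals the number of primitive reduced positive-definite forms (a, b, c) = a*x^2 + b*x*y + c*y^2 with b^2 - 4ac = D,
where reduced means |b| <= a <= c, with b >= 0 whenever |b| = a or a = c, and primitive means gcd(a, b, c) = 1.
Reduced forces 3a^2 <= |D| = 2468, so 1 <= a <= 28; b must have the parity of D, and c = (b^2 - D)/(4a) must be an integer >= a.
Enumerate a = 1..28, b in [-a, a]:
  a=1: (1, 0, 617)  [1]
  a=2: (2, 2, 309)  [1]
  a=3: (3, -2, 206), (3, 2, 206)  [2]
  a=4..5: none
  a=6: (6, -2, 103), (6, 2, 103)  [2]
  a=7..8: none
  a=9: (9, -4, 69), (9, 4, 69)  [2]
  a=10..17: none
  a=18: (18, -14, 37), (18, 14, 37)  [2]
  a=19..22: none
  a=23: (23, -4, 27), (23, 4, 27)  [2]
  a=24..28: none
Total reduced forms: 1 + 1 + 2 + 2 + 2 + 2 + 2 = 12
h = 12

12


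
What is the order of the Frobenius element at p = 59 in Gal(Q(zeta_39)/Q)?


The Frobenius at p in Gal(Q(zeta_n)/Q) = (Z/nZ)* is the class of p, so its order is ord_39(59), the smallest k >= 1 with 59^k = 1 mod 39.
n = 39 = 3 * 13, phi(39) = 24; the order divides phi(n).
Divisors of 24: 1, 2, 3, 4, 6, 8, 12, 24
Repeated squaring mod 39: 59^1 = 20, 59^2 = 10, 59^4 = 22, 59^8 = 16, 59^16 = 22
Test divisors in increasing order:
  k=1: 59^1 = 20 mod 39
  k=2: 59^2 = 10 mod 39
  k=3: 59^3 = 10 * 20 = 5 mod 39
  k=4: 59^4 = 22 mod 39
  k=6: 59^6 = 22 * 10 = 25 mod 39
  k=8: 59^8 = 16 mod 39
  k=12: 59^12 = 16 * 22 = 1 mod 39  <- first divisor giving 1
Order = 12

12


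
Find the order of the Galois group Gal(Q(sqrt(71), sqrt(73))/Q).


The 2 square roots of distinct primes are multiplicatively independent over Q,
so [K:Q] = 2^2 and Gal(K/Q) is isomorphic to (Z/2Z)^2.
|Gal| = 2^2 = 4

4


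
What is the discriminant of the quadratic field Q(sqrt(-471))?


For K = Q(sqrt(d)) with d squarefree: disc(K) = d if d = 1 mod 4, and disc(K) = 4d if d = 2 or 3 mod 4.
Here d = -471, and d mod 4 = 1.
d = 1 mod 4 (O_K = Z[(1+sqrt(d))/2]), so disc(K) = d = -471

-471


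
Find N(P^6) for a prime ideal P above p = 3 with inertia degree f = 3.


N(P^a) = p^(a*f)
= 3^(6*3)
= 3^18
= 387420489

387420489


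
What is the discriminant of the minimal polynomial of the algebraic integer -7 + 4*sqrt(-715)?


The element -7 + 4*sqrt(-715) has minimal polynomial:
x^2 + 14*x + 11489
Discriminant = (14)^2 - 4*(11489)
= 196 - 45956
= -45760

-45760


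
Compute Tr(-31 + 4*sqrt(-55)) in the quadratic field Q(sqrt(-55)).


Tr(a + b*sqrt(d)) = (a + b*sqrt(d)) + (a - b*sqrt(d)) = 2a
= 2 * (-31)
= -62

-62


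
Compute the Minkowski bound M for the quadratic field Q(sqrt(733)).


d = 733, d mod 4 = 1, so disc(K) = d = 733; |disc(K)| = 733
Real quadratic field, so n = 2, s = r2 = 0, r1 = 2
M = (n!/n^n) * (4/pi)^s * sqrt(|disc(K)|) = (2!/2^2) * (4/pi)^0 * sqrt(733)
= 0.5 * 1.000000 * 27.073973
= 13.5370

13.5370


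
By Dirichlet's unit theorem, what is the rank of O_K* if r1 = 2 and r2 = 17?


By Dirichlet's unit theorem:
rank = r1 + r2 - 1
= 2 + 17 - 1
= 18

18


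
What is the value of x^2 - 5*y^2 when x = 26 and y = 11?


x^2 - d*y^2
= 26^2 - 5*11^2
= 676 - 605
= 71

71


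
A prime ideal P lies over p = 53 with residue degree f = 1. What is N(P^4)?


N(P^a) = p^(a*f)
= 53^(4*1)
= 53^4
= 7890481

7890481


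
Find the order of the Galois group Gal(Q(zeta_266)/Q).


|Gal(Q(zeta_266)/Q)| = phi(266)
= 108

108


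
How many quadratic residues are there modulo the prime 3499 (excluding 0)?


For prime p, the number of non-zero quadratic residues is (p-1)/2.
= (3499-1)/2
= 1749

1749


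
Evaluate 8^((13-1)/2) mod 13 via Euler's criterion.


p = 13 is prime and the exponent is (p-1)/2 = 6, so by Euler's criterion 8^6 = (8/13) = +1 or -1 mod 13.
Compute by square-and-multiply:
  6 = 4 + 2 (binary 110)
  Repeated squaring mod 13: 8^1 = 8, 8^2 = 12, 8^4 = 1
  8^6 = 8^4 * 8^2 = 1 * 12 mod 13
    1 * 12 = 12 = 12 mod 13
  8^6 = 12 mod 13
Result 12 = p - 1 = -1 mod 13: 8 is a quadratic non-residue mod 13. As a residue in [0, p-1] the value is 12.
8^6 mod 13 = 12

12


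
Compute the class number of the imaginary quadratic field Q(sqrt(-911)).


K = Q(sqrt(-911)). d mod 4 = 1, so D = disc(K) = d = -911
h(K) equals the number of primitive reduced positive-definite forms (a, b, c) = a*x^2 + b*x*y + c*y^2 with b^2 - 4ac = D,
where reduced means |b| <= a <= c, with b >= 0 whenever |b| = a or a = c, and primitive means gcd(a, b, c) = 1.
Reduced forces 3a^2 <= |D| = 911, so 1 <= a <= 17; b must have the parity of D, and c = (b^2 - D)/(4a) must be an integer >= a.
Enumerate a = 1..17, b in [-a, a]:
  a=1: (1, 1, 228)  [1]
  a=2: (2, -1, 114), (2, 1, 114)  [2]
  a=3: (3, -1, 76), (3, 1, 76)  [2]
  a=4: (4, -1, 57), (4, 1, 57)  [2]
  a=5: (5, -3, 46), (5, 3, 46)  [2]
  a=6: (6, -5, 39), (6, -1, 38), (6, 1, 38), (6, 5, 39)  [4]
  a=7: none
  a=8: (8, -7, 30), (8, 7, 30)  [2]
  a=9: (9, -5, 26), (9, 5, 26)  [2]
  a=10: (10, -7, 24), (10, -3, 23), (10, 3, 23), (10, 7, 24)  [4]
  a=11: none
  a=12: (12, -7, 20), (12, -1, 19), (12, 1, 19), (12, 7, 20)  [4]
  a=13: (13, -5, 18), (13, 5, 18)  [2]
  a=14: none
  a=15: (15, -13, 18), (15, -7, 16), (15, 7, 16), (15, 13, 18)  [4]
  a=16..17: none
Total reduced forms: 1 + 2 + 2 + 2 + 2 + 4 + 2 + 2 + 4 + 4 + 2 + 4 = 31
h = 31

31


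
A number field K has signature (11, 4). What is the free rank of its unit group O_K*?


By Dirichlet's unit theorem:
rank = r1 + r2 - 1
= 11 + 4 - 1
= 14

14


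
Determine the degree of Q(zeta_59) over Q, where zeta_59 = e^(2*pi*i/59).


The degree equals Euler's totient phi(59).
59 = 59
phi(59) = 58

58


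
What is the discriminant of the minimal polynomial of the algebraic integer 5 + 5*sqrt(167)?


The element 5 + 5*sqrt(167) has minimal polynomial:
x^2 - 10*x - 4150
Discriminant = (-10)^2 - 4*(-4150)
= 100 + 16600
= 16700

16700


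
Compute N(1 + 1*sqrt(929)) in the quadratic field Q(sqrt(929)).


N(a + b*sqrt(d)) = a^2 - d*b^2
= (1)^2 - (929)*(1)^2
= 1 - 929
= -928

-928


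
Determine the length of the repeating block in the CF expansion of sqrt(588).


Run the CF algorithm for sqrt(588).
a_0 = floor(sqrt(588)) = 24; set m_0=0, q_0=1.
Recurrence: m' = q*a - m,  q' = (d - m'^2)/q,  a' = floor((a_0 + m')/q').
  step 1: m=24, q=12, a=4
  step 2: m=24, q=1, a=48
a_2 = 2*a_0 = 48, so the period closes here.
sqrt(588) = [24; 4, 48]
Period length = 2

2


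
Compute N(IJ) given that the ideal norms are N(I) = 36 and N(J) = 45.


N(IJ) = N(I) * N(J)
= 36 * 45
= 1620

1620
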